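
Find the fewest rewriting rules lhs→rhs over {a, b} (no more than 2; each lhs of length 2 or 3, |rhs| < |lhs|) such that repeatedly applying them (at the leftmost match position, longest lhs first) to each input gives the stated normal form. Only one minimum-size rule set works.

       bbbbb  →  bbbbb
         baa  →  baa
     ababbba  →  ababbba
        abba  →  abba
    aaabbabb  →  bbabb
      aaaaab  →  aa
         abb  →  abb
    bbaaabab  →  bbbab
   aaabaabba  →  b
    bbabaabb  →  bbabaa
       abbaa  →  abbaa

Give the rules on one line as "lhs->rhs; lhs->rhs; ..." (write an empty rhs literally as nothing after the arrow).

aaa->; aab->aa

  | bbbbb
  | baa
  | ababbba
  | abba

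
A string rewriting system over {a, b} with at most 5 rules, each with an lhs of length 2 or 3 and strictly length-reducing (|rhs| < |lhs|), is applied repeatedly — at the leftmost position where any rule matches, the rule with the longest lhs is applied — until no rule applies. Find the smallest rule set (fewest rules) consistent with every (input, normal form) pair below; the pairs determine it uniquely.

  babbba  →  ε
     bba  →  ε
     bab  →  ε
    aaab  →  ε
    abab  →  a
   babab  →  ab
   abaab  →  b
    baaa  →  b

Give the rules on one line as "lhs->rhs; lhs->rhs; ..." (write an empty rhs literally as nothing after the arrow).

aa->b; ba->; bab->; bb->b

  | babbba => bba => ba => ε
  | bba => ba => ε
  | bab => ε
  | aaab => bab => ε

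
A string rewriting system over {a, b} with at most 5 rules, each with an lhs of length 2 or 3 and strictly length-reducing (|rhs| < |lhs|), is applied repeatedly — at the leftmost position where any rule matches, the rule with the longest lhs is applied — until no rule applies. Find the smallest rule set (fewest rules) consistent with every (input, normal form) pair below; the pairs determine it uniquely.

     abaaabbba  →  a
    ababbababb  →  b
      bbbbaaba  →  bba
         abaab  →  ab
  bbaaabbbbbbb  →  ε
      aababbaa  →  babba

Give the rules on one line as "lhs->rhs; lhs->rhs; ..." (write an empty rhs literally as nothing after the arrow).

  | abaaabbba => aabbba => bbba => a
  | ababbababb => bbababb => bbbb => b
  | bbbbaaba => baaba => bba
  | abaab => ab

aa->a; aab->b; aba->; bbb->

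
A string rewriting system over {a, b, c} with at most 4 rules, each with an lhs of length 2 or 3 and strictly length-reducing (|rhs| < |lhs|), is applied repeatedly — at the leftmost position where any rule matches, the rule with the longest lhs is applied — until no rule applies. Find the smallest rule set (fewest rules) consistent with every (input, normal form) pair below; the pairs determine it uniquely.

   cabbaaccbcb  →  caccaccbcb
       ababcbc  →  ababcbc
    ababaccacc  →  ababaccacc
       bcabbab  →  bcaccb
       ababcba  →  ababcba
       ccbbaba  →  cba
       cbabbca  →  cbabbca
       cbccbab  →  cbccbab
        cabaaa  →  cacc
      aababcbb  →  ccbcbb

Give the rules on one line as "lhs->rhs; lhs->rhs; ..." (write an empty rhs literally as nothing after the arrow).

  | cabbaaccbcb => caccaccbcb
  | ababcbc
  | ababaccacc
  | bcabbab => bcaccb

aa->b; bba->cc; ccc->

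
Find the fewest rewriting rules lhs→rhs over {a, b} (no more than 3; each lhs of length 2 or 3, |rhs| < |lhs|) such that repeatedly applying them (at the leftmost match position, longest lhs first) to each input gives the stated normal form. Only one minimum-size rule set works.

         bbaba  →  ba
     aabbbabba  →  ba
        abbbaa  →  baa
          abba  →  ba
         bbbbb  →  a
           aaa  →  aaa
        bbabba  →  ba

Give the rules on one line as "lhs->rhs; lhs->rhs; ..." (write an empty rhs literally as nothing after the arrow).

  | bbaba => baba => ba
  | aabbbabba => abbabba => babba => bba => ba
  | abbbaa => bbaa => baa
  | abba => ba

ab->; bb->a; bba->ba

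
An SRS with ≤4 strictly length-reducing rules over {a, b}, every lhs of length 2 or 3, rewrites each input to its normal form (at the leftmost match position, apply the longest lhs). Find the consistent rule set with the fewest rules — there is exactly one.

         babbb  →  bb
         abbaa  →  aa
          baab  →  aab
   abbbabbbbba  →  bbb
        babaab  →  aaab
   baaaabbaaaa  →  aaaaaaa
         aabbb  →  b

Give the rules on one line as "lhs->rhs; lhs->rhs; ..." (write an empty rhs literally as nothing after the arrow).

  | babbb => abbb => bb
  | abbaa => baa => aa
  | baab => aab
  | abbbabbbbba => bbabbbbba => bbbbba => bbb

abb->b; ba->a; bba->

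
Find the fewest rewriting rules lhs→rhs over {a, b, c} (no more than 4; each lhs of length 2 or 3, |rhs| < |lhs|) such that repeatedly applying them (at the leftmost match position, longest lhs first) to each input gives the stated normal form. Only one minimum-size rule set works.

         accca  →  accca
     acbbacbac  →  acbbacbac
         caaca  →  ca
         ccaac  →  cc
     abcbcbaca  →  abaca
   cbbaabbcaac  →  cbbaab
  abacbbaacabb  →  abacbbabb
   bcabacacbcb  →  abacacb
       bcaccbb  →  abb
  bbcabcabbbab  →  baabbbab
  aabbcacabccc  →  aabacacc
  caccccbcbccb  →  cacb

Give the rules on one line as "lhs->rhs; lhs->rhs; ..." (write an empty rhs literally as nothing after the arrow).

  | accca
  | acbbacbac
  | caaca => ca
  | ccaac => cc

aac->; bc->; ccb->b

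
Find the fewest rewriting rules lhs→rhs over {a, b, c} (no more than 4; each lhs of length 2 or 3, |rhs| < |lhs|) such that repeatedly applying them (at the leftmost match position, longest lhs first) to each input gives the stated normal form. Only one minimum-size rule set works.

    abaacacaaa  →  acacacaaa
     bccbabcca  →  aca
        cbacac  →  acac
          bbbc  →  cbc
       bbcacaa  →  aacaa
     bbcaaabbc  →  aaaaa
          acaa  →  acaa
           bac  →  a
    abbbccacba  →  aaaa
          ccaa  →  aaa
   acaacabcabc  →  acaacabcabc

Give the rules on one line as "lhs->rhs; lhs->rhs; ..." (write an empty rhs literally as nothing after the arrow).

ba->c; bb->c; cc->a

  | abaacacaaa => acacacaaa
  | bccbabcca => bababcca => cbabcca => ccbcca => abcca => abaa => aca
  | cbacac => cccac => acac
  | bbbc => cbc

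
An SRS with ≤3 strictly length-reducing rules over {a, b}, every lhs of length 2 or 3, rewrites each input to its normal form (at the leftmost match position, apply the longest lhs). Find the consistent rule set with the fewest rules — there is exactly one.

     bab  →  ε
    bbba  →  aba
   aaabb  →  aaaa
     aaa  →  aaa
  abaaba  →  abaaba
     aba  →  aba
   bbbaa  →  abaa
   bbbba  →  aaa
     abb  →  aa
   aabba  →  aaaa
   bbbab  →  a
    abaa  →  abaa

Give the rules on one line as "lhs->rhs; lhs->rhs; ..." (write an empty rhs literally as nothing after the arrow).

bab->; bb->a

  | bab => ε
  | bbba => aba
  | aaabb => aaaa
  | aaa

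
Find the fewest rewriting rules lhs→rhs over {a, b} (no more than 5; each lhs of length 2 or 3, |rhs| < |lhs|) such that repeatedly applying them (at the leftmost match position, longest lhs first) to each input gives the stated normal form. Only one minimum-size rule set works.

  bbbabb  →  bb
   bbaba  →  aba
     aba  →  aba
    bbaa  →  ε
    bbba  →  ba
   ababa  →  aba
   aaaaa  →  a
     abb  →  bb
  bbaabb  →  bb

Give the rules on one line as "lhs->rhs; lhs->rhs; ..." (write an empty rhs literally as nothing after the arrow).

  | bbbabb => babb => bb
  | bbaba => aba
  | aba
  | bbaa => aa => ε

aa->; abb->bb; bab->b; bba->a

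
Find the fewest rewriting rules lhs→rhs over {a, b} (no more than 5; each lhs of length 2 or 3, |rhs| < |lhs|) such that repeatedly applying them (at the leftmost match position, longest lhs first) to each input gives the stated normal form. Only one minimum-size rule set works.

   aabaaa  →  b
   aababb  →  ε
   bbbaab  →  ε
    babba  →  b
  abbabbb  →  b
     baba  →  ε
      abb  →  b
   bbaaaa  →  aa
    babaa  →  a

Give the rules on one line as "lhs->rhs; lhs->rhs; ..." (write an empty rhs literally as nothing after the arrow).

aaa->bb; ab->; ba->; bbb->b

  | aabaaa => aaaa => bba => b
  | aababb => aabb => ab => ε
  | bbbaab => baab => ab => ε
  | babba => bba => b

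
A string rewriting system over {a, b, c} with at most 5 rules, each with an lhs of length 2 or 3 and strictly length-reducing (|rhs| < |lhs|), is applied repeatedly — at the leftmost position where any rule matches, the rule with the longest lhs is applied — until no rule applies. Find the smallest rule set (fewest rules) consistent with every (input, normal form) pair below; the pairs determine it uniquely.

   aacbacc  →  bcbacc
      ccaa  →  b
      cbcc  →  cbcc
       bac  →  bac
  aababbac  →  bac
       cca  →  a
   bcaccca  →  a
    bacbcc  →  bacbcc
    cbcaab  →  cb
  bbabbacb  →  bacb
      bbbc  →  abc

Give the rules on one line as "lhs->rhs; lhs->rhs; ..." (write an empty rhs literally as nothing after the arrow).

  | aacbacc => bcbacc
  | ccaa => caa => aa => b
  | cbcc
  | bac

aa->b; aab->; bb->a; ca->a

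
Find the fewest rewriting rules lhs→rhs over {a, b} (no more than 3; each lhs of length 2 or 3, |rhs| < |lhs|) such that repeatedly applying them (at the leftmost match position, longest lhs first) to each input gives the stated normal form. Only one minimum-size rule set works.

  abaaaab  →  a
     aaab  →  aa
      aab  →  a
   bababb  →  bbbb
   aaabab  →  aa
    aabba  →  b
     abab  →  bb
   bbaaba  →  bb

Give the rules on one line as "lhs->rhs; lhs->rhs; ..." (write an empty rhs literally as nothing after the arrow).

  | abaaaab => baaab => aab => a
  | aaab => aa
  | aab => a
  | bababb => bbbb

aab->a; aba->b; baa->a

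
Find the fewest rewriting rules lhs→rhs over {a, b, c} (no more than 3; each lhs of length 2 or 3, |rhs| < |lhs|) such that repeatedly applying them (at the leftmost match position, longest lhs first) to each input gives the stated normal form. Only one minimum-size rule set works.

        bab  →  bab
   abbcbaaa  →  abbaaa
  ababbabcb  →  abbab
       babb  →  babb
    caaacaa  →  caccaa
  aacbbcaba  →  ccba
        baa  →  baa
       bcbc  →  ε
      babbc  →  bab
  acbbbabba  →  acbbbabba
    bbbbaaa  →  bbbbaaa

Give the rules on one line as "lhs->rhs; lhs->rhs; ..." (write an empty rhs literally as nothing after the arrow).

  | bab
  | abbcbaaa => abbaaa
  | ababbabcb => abbabcb => abbab
  | babb

aac->cc; aba->a; bc->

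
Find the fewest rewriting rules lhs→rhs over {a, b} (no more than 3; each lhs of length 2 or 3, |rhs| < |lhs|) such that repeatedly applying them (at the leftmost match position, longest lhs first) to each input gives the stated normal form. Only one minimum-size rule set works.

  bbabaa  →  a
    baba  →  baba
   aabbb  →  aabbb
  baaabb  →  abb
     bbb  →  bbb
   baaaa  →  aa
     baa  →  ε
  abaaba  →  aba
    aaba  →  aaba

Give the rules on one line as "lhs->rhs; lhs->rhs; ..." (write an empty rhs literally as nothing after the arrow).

baa->; bba->a

  | bbabaa => abaa => a
  | baba
  | aabbb
  | baaabb => abb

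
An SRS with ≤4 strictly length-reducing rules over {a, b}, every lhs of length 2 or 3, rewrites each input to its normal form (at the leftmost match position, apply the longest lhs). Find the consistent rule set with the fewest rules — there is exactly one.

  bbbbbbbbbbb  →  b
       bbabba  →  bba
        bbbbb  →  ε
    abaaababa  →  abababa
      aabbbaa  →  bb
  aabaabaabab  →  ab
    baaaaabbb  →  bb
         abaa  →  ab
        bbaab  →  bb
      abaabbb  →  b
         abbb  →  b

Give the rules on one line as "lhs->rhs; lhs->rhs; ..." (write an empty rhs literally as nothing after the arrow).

  | bbbbbbbbbbb => abbbbbbbb => bbbbbb => abbb => b
  | bbabba => bba
  | bbbbb => abb => ε
  | abaaababa => abababa

aa->; aab->; abb->; bbb->a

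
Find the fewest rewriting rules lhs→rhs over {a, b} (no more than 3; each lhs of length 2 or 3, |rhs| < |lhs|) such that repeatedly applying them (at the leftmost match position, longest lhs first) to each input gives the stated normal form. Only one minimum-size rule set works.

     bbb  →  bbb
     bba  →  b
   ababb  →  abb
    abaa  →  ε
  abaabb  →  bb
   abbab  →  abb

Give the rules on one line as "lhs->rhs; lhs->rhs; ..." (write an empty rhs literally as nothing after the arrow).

  | bbb
  | bba => b
  | ababb => abb
  | abaa => aa => ε

aa->; ba->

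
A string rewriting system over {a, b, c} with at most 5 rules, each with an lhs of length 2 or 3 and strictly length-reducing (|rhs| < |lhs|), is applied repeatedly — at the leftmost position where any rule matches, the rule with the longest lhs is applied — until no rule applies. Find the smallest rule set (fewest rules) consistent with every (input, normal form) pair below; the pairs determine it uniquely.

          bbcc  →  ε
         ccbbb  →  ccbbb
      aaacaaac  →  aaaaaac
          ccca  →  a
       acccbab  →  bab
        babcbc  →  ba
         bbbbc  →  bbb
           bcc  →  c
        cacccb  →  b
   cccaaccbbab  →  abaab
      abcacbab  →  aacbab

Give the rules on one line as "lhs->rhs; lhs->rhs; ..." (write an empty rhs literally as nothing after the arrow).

acc->b; bba->aa; bc->; ca->a

  | bbcc => bc => ε
  | ccbbb
  | aaacaaac => aaaaaac
  | ccca => cca => ca => a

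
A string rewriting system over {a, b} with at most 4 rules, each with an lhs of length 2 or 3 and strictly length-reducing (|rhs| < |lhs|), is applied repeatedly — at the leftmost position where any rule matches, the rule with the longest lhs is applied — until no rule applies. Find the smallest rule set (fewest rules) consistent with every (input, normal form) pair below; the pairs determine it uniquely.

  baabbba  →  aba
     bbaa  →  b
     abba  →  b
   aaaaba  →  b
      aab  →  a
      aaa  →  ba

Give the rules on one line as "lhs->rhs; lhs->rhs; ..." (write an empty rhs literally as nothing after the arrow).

  | baabbba => abbbba => aabba => bbba => aba
  | bbaa => aa => b
  | abba => aa => b
  | aaaaba => baaba => abba => aa => b

aa->b; baa->ab; bb->a; bba->a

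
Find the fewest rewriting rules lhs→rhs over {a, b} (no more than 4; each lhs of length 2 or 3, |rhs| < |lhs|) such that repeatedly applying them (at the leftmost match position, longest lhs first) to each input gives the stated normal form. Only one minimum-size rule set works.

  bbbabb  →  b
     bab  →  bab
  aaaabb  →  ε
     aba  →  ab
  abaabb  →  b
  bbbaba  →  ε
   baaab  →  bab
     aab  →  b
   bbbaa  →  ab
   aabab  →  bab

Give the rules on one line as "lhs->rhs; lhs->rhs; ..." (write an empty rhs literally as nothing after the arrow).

aa->; aba->ab; bb->; bbb->ab

  | bbbabb => ababb => abbb => aab => b
  | bab
  | aaaabb => aabb => bb => ε
  | aba => ab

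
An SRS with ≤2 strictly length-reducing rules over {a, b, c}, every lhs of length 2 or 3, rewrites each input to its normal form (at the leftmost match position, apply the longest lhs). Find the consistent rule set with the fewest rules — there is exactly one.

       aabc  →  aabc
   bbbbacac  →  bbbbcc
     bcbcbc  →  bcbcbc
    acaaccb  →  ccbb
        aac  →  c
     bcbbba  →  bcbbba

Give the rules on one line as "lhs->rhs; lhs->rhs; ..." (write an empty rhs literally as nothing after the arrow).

  | aabc
  | bbbbacac => bbbbcac => bbbbcc
  | bcbcbc
  | acaaccb => caaccb => cacbb => ccbb

ac->c; acc->cb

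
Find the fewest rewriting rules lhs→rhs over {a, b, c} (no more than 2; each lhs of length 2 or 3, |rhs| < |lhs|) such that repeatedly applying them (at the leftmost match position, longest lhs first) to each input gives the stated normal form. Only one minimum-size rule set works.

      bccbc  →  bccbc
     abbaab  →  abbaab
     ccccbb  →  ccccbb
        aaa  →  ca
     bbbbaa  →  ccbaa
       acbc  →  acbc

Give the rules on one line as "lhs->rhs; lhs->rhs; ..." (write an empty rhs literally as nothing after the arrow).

aaa->ca; bbb->cc

  | bccbc
  | abbaab
  | ccccbb
  | aaa => ca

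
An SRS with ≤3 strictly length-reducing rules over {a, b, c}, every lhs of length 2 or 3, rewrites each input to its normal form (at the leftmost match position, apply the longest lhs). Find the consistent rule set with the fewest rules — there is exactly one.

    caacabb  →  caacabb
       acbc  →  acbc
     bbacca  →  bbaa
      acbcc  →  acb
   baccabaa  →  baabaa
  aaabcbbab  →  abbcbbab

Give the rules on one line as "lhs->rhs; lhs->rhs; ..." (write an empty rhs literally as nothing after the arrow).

  | caacabb
  | acbc
  | bbacca => bbaa
  | acbcc => acb

aaa->ab; cc->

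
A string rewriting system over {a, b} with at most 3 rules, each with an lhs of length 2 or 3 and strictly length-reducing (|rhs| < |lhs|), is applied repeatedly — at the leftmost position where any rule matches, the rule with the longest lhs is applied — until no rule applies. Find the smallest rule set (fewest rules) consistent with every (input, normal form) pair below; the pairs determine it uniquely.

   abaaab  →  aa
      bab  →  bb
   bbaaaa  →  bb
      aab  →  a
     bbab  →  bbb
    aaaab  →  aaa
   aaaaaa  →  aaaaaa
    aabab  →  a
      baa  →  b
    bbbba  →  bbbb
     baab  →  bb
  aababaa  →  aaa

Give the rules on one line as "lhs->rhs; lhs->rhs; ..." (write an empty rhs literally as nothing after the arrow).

  | abaaab => aaab => aa
  | bab => bb
  | bbaaaa => bbaaa => bbaa => bba => bb
  | aab => a

ab->; ba->b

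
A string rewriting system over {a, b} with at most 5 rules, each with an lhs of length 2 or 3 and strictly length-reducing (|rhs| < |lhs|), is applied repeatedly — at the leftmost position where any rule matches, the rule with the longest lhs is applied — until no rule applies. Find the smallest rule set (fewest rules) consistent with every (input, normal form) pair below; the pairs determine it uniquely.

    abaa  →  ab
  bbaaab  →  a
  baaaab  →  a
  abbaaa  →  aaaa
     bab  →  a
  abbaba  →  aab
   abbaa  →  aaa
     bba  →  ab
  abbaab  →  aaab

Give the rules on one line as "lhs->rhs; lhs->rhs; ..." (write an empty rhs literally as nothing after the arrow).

abb->a; ba->b; bb->a; bba->ab

  | abaa => aba => ab
  | bbaaab => abaab => abab => abb => a
  | baaaab => baaab => baab => bab => bb => a
  | abbaaa => aaaa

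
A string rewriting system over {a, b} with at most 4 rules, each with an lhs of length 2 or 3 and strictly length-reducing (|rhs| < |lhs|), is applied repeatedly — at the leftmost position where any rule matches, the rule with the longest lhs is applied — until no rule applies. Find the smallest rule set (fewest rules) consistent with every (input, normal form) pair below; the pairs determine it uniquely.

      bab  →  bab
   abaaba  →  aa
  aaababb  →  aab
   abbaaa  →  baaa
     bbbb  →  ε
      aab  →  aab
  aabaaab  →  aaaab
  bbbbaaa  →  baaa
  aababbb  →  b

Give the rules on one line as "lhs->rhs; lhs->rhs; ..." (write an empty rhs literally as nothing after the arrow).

aba->a; abb->b; bb->; bba->ba

  | bab
  | abaaba => aaba => aa
  | aaababb => aaabb => aab
  | abbaaa => baaa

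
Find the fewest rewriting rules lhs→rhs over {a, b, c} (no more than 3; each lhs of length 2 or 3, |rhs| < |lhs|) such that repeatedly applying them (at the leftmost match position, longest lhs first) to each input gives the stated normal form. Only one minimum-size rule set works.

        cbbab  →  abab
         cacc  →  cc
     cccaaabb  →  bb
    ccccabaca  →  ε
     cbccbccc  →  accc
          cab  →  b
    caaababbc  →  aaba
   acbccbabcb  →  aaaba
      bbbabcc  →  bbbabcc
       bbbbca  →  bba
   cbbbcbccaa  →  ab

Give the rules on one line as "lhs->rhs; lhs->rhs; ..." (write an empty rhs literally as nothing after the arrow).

  | cbbab => abab
  | cacc => cc
  | cccaaabb => ccaabb => cabb => bb
  | ccccabaca => cccbaca => ccaaca => caca => ca => ε

bbc->; ca->; cb->a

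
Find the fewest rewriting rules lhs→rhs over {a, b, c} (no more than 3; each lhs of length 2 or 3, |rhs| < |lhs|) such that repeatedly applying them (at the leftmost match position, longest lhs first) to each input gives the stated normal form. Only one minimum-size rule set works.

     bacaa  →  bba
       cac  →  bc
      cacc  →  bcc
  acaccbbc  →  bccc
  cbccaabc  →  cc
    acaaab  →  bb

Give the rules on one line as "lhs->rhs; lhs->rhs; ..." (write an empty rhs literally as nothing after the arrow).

ab->b; ca->b; cb->c

  | bacaa => baba => bba
  | cac => bc
  | cacc => bcc
  | acaccbbc => abccbbc => bccbbc => bccbc => bccc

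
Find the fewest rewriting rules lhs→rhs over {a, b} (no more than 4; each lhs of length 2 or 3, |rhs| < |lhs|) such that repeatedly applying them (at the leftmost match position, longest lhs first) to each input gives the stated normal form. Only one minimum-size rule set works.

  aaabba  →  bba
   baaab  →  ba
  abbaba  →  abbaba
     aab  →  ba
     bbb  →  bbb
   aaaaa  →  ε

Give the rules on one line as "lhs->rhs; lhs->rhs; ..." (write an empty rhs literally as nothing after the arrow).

  | aaabba => bba
  | baaab => aab => ba
  | abbaba
  | aab => ba

aa->; aaa->; aab->ba; baa->a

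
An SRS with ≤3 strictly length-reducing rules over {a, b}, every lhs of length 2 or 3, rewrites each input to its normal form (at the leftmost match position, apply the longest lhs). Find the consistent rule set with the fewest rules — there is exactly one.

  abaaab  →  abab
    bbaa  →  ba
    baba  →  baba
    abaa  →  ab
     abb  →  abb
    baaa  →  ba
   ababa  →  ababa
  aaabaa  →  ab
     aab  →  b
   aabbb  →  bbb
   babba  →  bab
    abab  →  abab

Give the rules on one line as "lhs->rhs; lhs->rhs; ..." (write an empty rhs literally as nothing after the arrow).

aa->; bba->b

  | abaaab => abab
  | bbaa => ba
  | baba
  | abaa => ab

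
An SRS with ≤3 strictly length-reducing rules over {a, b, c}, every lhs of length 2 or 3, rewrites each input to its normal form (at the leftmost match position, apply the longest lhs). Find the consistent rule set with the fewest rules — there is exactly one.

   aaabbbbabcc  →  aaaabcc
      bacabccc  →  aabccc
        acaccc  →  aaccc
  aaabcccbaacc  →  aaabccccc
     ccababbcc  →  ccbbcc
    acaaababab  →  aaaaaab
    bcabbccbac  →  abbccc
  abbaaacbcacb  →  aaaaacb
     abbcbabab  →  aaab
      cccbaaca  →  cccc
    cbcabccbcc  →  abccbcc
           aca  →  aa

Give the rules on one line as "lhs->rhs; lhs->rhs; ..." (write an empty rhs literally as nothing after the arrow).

  | aaabbbbabcc => aaabbbabcc => aaabbabcc => aaababcc => aaaabcc
  | bacabccc => acabccc => aabccc
  | acaccc => aaccc
  | aaabcccbaacc => aaabcccaacc => aaabcccacc => aaabccccc

ba->a; ca->a; cca->cc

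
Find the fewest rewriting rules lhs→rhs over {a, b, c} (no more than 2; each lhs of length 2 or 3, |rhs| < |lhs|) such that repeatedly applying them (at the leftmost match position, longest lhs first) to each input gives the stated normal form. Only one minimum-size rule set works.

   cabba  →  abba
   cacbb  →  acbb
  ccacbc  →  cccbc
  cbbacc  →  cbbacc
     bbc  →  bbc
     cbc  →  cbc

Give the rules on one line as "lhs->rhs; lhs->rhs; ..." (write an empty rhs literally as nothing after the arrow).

ca->a; cca->cc

  | cabba => abba
  | cacbb => acbb
  | ccacbc => cccbc
  | cbbacc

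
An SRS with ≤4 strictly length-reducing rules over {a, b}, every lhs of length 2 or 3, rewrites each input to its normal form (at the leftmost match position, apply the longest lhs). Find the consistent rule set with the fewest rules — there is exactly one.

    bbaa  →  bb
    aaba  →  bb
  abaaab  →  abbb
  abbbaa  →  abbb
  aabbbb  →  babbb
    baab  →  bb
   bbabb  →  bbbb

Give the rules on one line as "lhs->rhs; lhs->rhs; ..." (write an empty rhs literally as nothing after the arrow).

aa->b; aab->ba; bba->bb

  | bbaa => bba => bb
  | aaba => baa => bb
  | abaaab => abbab => abbb
  | abbbaa => abbba => abbb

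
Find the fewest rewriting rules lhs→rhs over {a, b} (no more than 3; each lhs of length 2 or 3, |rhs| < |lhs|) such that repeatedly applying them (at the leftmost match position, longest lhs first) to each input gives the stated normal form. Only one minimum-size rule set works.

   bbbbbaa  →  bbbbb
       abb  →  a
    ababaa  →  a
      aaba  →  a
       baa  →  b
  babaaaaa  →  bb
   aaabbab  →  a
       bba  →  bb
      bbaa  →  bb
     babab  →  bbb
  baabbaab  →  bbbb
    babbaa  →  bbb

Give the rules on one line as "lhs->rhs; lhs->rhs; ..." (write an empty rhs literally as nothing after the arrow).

aa->a; ab->a; ba->b

  | bbbbbaa => bbbbba => bbbbb
  | abb => ab => a
  | ababaa => aabaa => abaa => aaa => aa => a
  | aaba => aba => aa => a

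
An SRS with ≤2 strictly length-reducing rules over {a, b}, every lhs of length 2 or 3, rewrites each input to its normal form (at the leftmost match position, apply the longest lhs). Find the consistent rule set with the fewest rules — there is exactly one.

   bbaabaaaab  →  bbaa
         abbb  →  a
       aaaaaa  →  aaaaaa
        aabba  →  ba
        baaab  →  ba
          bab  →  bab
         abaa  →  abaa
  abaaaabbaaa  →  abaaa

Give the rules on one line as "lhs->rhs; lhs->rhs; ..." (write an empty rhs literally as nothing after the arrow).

  | bbaabaaaab => bbaaaab => bbaa
  | abbb => a
  | aaaaaa
  | aabba => ba

aab->; bbb->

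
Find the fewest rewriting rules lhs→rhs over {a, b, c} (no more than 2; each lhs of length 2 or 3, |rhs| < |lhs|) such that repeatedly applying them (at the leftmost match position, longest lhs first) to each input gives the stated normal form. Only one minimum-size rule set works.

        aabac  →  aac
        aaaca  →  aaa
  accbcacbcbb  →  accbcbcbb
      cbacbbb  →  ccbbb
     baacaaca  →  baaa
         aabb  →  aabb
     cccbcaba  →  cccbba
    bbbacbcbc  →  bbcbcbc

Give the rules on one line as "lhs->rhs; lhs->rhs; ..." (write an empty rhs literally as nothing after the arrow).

  | aabac => aac
  | aaaca => aaa
  | accbcacbcbb => accbcbcbb
  | cbacbbb => ccbbb

bac->c; ca->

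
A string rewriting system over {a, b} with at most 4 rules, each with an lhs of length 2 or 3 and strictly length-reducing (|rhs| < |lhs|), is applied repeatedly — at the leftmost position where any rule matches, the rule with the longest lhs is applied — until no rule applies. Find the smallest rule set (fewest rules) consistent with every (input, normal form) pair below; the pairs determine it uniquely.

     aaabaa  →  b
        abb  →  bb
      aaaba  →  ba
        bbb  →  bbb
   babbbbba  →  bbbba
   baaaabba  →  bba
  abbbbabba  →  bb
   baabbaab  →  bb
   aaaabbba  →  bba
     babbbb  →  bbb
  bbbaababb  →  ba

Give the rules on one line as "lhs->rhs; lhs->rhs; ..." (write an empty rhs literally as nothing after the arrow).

aa->; aab->; ab->b; bab->a

  | aaabaa => abaa => baa => b
  | abb => bb
  | aaaba => aba => ba
  | bbb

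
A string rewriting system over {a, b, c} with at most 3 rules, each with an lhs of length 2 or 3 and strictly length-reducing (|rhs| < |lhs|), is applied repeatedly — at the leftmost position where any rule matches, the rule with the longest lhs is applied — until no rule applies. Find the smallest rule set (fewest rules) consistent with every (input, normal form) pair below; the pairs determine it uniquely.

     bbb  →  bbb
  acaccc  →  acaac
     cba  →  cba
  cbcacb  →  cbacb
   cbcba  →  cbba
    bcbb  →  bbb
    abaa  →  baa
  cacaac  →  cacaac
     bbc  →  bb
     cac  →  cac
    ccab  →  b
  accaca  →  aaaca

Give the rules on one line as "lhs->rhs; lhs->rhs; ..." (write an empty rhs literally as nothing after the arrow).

ab->b; bc->b; cc->a

  | bbb
  | acaccc => acaac
  | cba
  | cbcacb => cbacb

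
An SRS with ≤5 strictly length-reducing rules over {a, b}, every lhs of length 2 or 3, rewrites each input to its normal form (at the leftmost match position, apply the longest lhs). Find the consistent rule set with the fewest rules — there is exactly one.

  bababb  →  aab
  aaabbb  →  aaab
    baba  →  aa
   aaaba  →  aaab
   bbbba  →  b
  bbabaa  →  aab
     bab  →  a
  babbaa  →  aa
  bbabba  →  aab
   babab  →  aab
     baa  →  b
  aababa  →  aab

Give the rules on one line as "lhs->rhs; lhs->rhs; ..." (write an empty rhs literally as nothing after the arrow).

  | bababb => bbabb => aabb => aab
  | aaabbb => aaabb => aaab
  | baba => bba => aa
  | aaaba => aaab

abb->ab; ba->b; bb->a; bbb->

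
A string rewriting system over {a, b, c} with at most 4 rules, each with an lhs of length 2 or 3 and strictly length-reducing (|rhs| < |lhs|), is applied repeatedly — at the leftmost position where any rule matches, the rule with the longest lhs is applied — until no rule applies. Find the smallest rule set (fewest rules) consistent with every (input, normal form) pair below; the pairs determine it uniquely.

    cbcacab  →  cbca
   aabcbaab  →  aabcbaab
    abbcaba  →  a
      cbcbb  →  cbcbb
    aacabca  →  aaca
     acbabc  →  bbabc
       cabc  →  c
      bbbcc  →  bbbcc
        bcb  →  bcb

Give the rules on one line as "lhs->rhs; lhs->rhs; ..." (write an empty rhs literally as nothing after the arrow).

abb->; acb->bb; cab->

  | cbcacab => cbca
  | aabcbaab
  | abbcaba => caba => a
  | cbcbb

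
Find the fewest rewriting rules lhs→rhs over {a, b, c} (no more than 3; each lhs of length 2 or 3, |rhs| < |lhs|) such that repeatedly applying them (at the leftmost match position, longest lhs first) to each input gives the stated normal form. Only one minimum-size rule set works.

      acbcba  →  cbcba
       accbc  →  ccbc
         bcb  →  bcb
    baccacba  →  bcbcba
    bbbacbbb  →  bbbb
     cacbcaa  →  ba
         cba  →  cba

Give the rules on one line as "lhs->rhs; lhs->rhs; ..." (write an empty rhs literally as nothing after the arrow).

  | acbcba => cbcba
  | accbc => ccbc
  | bcb
  | baccacba => bccacba => bcbcba

ac->c; ca->b; cbb->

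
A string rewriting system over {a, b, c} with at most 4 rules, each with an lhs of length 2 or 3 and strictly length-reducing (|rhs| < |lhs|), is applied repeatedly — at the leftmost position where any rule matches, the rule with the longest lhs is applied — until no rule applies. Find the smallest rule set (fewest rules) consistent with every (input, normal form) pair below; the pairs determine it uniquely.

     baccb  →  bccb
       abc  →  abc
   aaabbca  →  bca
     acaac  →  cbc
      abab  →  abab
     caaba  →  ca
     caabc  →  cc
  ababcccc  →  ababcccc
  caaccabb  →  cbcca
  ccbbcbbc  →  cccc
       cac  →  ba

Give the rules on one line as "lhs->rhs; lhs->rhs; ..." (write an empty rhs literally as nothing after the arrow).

aa->b; ac->c; bb->; cac->ba

  | baccb => bccb
  | abc
  | aaabbca => babbca => baca => bca
  | acaac => caac => cbc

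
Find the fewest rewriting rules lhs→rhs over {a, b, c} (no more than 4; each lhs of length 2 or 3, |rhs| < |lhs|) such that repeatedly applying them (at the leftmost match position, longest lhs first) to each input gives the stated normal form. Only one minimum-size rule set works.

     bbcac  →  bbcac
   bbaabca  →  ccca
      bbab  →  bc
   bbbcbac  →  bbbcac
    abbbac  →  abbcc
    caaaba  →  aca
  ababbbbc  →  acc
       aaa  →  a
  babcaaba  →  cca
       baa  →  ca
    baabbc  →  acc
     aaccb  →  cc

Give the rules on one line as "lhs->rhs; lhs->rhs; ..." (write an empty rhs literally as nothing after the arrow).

aa->; ba->c; cab->ac; cb->c

  | bbcac
  | bbaabca => bcabca => bacca => ccca
  | bbab => bcb => bc
  | bbbcbac => bbbcac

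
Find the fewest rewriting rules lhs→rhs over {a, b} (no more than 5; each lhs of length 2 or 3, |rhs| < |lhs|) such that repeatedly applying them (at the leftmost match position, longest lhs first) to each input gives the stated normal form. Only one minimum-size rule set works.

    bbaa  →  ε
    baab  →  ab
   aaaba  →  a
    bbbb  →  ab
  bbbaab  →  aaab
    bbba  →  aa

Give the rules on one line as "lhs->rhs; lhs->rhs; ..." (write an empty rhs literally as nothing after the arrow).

aba->bb; abb->; ba->; bbb->a

  | bbaa => ba => ε
  | baab => ab
  | aaaba => aabb => a
  | bbbb => ab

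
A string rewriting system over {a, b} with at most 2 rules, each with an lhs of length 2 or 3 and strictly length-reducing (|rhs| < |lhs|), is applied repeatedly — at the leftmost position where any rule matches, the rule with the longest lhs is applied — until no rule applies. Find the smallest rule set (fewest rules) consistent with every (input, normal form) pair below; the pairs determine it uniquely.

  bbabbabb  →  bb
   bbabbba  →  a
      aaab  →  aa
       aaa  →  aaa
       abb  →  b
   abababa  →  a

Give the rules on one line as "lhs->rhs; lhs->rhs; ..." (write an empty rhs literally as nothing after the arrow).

ab->; bba->a

  | bbabbabb => abbabb => babb => bb
  | bbabbba => abbba => bba => a
  | aaab => aa
  | aaa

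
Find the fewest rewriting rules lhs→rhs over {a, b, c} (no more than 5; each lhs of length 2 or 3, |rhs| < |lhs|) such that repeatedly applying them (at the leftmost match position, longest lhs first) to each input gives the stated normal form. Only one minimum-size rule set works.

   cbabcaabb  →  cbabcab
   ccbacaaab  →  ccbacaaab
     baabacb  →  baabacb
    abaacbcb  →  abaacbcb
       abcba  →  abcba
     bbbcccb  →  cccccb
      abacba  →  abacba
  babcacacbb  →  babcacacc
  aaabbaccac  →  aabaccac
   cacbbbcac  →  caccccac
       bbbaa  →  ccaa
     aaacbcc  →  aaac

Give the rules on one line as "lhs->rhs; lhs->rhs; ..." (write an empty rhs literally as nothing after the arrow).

  | cbabcaabb => cbabcab
  | ccbacaaab
  | baabacb
  | abaacbcb

abb->b; bb->c; bbb->cc; bcc->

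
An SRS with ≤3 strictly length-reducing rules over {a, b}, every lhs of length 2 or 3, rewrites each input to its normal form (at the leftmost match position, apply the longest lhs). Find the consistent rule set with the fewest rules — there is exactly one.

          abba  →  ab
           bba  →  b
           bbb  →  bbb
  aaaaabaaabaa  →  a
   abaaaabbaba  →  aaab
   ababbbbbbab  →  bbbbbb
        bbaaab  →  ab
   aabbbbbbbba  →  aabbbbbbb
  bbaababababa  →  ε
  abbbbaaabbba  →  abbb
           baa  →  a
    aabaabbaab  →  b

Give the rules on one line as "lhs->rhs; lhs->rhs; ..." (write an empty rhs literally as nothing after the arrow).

  | abba => ab
  | bba => b
  | bbb
  | aaaaabaaabaa => aaaabaaabaa => aaabaaabaa => aabaaabaa => abaaabaa => baaabaa => aabaa => abaa => baa => a

aba->ba; ba->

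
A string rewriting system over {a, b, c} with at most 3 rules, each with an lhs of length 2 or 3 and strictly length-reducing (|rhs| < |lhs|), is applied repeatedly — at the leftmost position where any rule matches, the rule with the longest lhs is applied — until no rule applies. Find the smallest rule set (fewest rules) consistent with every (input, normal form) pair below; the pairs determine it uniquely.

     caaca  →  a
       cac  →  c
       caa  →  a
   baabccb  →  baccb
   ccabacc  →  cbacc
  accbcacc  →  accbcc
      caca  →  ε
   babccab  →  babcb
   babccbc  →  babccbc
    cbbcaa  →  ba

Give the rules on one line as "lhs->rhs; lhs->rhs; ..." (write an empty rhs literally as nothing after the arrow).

aab->a; ca->; cbb->b

  | caaca => aca => a
  | cac => c
  | caa => a
  | baabccb => baccb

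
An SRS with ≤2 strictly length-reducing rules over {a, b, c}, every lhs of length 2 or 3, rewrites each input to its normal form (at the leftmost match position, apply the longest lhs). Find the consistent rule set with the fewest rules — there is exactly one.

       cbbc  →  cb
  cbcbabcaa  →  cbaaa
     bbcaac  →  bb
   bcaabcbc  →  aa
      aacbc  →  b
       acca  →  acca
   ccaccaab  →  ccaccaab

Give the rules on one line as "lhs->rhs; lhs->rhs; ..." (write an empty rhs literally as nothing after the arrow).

aac->b; bc->

  | cbbc => cb
  | cbcbabcaa => cbabcaa => cbaaa
  | bbcaac => baac => bb
  | bcaabcbc => aabcbc => aabc => aa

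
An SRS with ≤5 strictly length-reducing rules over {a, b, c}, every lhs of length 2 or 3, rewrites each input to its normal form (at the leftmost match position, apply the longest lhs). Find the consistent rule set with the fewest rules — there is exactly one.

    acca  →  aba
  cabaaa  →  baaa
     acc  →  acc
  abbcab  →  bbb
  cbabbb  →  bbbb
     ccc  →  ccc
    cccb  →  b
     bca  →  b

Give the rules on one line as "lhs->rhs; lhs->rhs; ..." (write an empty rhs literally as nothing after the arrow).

  | acca => aba
  | cabaaa => baaa
  | acc
  | abbcab => bbcab => bbb

abb->bb; ca->; cb->b; cca->ba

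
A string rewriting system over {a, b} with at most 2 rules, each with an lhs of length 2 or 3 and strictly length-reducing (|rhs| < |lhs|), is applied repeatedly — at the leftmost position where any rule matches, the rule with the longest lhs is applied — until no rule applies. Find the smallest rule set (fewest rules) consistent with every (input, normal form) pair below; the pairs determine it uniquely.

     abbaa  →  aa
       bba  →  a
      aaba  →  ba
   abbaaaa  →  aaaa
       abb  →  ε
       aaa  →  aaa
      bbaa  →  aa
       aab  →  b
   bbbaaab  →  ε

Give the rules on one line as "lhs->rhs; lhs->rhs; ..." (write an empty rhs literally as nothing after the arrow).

ab->b; bb->

  | abbaa => bbaa => aa
  | bba => a
  | aaba => aba => ba
  | abbaaaa => bbaaaa => aaaa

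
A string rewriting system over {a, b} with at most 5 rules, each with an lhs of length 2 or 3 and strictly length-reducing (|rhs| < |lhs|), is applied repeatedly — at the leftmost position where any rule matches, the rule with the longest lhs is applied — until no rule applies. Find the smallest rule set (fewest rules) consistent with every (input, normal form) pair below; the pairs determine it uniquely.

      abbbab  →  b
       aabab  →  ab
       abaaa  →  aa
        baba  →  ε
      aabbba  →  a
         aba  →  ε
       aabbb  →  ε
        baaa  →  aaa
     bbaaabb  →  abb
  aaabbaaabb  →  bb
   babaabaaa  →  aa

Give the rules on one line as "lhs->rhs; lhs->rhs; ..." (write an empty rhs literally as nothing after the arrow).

  | abbbab => aab => b
  | aabab => bab => ab
  | abaaa => aa
  | baba => aba => ε

aab->b; aba->; ba->a; bbb->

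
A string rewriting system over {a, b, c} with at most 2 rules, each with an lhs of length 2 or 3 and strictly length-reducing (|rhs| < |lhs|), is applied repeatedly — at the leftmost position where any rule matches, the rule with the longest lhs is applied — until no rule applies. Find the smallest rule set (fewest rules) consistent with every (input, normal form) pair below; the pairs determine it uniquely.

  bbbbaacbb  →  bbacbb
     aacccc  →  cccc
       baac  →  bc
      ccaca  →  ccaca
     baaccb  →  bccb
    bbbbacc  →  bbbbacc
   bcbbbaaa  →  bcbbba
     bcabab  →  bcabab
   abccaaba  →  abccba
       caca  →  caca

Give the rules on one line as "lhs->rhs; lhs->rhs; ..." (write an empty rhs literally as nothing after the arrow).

  | bbbbaacbb => bbbbcbb => bbacbb
  | aacccc => cccc
  | baac => bc
  | ccaca

aa->; bbc->ac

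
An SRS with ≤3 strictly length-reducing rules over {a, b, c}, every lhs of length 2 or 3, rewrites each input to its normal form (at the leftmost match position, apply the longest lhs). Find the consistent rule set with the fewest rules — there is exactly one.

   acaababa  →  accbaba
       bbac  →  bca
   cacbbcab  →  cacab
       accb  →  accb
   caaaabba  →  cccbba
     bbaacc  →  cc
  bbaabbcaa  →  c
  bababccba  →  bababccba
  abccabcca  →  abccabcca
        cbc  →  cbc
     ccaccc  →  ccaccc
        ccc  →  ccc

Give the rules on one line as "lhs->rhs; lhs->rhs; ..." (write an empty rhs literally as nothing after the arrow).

aa->c; bac->ca; bbc->

  | acaababa => accbaba
  | bbac => bca
  | cacbbcab => cacab
  | accb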